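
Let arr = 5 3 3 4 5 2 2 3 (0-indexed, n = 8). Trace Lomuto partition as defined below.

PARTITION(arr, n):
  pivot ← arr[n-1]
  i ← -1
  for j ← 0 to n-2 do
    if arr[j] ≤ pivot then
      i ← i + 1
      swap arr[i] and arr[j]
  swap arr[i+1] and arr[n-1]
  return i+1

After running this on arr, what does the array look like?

3 3 2 2 3 5 4 5

pivot = arr[7] = 3; i = -1
j=0: arr[0]=5 > 3 → no swap
j=1: arr[1]=3 ≤ 3 → i=0, swap arr[0],arr[1] → 3 5 3 4 5 2 2 3
j=2: arr[2]=3 ≤ 3 → i=1, swap arr[1],arr[2] → 3 3 5 4 5 2 2 3
j=3: arr[3]=4 > 3 → no swap
j=4: arr[4]=5 > 3 → no swap
j=5: arr[5]=2 ≤ 3 → i=2, swap arr[2],arr[5] → 3 3 2 4 5 5 2 3
j=6: arr[6]=2 ≤ 3 → i=3, swap arr[3],arr[6] → 3 3 2 2 5 5 4 3
final swap arr[4],arr[7] → 3 3 2 2 3 5 4 5; return 4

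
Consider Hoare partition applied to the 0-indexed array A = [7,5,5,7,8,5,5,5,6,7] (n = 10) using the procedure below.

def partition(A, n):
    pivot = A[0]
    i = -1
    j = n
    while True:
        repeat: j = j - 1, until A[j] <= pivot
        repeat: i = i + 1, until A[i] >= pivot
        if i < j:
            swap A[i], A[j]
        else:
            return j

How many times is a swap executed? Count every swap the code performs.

3

pivot=7
j stops at 9 (7), i stops at 0 (7); swap ⇒ [7,5,5,7,8,5,5,5,6,7]
j stops at 8 (6), i stops at 3 (7); swap ⇒ [7,5,5,6,8,5,5,5,7,7]
j stops at 7 (5), i stops at 4 (8); swap ⇒ [7,5,5,6,5,5,5,8,7,7]
j stops at 6, i stops at 7; i≥j ⇒ return 6. A=[7,5,5,6,5,5,5,8,7,7]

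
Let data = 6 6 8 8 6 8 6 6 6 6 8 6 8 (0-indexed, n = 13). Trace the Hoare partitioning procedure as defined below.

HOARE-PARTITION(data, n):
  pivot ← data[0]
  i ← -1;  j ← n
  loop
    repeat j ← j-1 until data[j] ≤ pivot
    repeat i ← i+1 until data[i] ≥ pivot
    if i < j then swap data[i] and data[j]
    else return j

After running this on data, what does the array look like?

pivot = data[0] = 6; i = -1, j = 13
j→11 (data[11]=6≤6), i→0 (data[0]=6≥6); i<j, swap → 6 6 8 8 6 8 6 6 6 6 8 6 8
j→9 (data[9]=6≤6), i→1 (data[1]=6≥6); i<j, swap → 6 6 8 8 6 8 6 6 6 6 8 6 8
j→8 (data[8]=6≤6), i→2 (data[2]=8≥6); i<j, swap → 6 6 6 8 6 8 6 6 8 6 8 6 8
j→7 (data[7]=6≤6), i→3 (data[3]=8≥6); i<j, swap → 6 6 6 6 6 8 6 8 8 6 8 6 8
j→6 (data[6]=6≤6), i→4 (data[4]=6≥6); i<j, swap → 6 6 6 6 6 8 6 8 8 6 8 6 8
j→4, i→5; i≥j, return j=4. data = 6 6 6 6 6 8 6 8 8 6 8 6 8

6 6 6 6 6 8 6 8 8 6 8 6 8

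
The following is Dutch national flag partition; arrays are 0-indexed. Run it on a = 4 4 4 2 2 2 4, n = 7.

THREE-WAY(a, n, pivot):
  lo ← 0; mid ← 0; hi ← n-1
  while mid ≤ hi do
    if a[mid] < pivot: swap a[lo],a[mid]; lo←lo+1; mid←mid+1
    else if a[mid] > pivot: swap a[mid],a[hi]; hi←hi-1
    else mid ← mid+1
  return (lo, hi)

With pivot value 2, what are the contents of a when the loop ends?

lo=0 mid=0 hi=6
4>2: swap(0,6), hi=5 ⇒ 4 4 4 2 2 2 4
4>2: swap(0,5), hi=4 ⇒ 2 4 4 2 2 4 4
2=2: mid=1
4>2: swap(1,4), hi=3 ⇒ 2 2 4 2 4 4 4
2=2: mid=2
4>2: swap(2,3), hi=2 ⇒ 2 2 2 4 4 4 4
2=2: mid=3
done. lo=0 hi=2; a=2 2 2 4 4 4 4

2 2 2 4 4 4 4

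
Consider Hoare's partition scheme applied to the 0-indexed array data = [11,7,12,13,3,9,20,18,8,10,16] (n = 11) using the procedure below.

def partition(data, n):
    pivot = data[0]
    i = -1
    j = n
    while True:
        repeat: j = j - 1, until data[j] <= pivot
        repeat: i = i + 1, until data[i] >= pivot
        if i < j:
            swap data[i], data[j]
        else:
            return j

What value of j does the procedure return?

4

pivot=11
j stops at 9 (10), i stops at 0 (11); swap ⇒ [10,7,12,13,3,9,20,18,8,11,16]
j stops at 8 (8), i stops at 2 (12); swap ⇒ [10,7,8,13,3,9,20,18,12,11,16]
j stops at 5 (9), i stops at 3 (13); swap ⇒ [10,7,8,9,3,13,20,18,12,11,16]
j stops at 4, i stops at 5; i≥j ⇒ return 4. data=[10,7,8,9,3,13,20,18,12,11,16]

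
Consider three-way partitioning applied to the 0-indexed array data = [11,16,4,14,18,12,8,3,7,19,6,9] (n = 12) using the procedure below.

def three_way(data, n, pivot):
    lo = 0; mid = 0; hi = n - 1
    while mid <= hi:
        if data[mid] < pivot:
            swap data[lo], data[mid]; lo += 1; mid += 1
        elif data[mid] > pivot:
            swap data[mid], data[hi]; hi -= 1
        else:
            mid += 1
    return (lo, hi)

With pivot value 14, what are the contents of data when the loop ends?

lo=0 mid=0 hi=11
11<14: swap(0,0), lo=1 mid=1 ⇒ [11,16,4,14,18,12,8,3,7,19,6,9]
16>14: swap(1,11), hi=10 ⇒ [11,9,4,14,18,12,8,3,7,19,6,16]
9<14: swap(1,1), lo=2 mid=2 ⇒ [11,9,4,14,18,12,8,3,7,19,6,16]
4<14: swap(2,2), lo=3 mid=3 ⇒ [11,9,4,14,18,12,8,3,7,19,6,16]
14=14: mid=4
18>14: swap(4,10), hi=9 ⇒ [11,9,4,14,6,12,8,3,7,19,18,16]
6<14: swap(3,4), lo=4 mid=5 ⇒ [11,9,4,6,14,12,8,3,7,19,18,16]
12<14: swap(4,5), lo=5 mid=6 ⇒ [11,9,4,6,12,14,8,3,7,19,18,16]
8<14: swap(5,6), lo=6 mid=7 ⇒ [11,9,4,6,12,8,14,3,7,19,18,16]
3<14: swap(6,7), lo=7 mid=8 ⇒ [11,9,4,6,12,8,3,14,7,19,18,16]
7<14: swap(7,8), lo=8 mid=9 ⇒ [11,9,4,6,12,8,3,7,14,19,18,16]
19>14: swap(9,9), hi=8 ⇒ [11,9,4,6,12,8,3,7,14,19,18,16]
done. lo=8 hi=8; data=[11,9,4,6,12,8,3,7,14,19,18,16]

[11,9,4,6,12,8,3,7,14,19,18,16]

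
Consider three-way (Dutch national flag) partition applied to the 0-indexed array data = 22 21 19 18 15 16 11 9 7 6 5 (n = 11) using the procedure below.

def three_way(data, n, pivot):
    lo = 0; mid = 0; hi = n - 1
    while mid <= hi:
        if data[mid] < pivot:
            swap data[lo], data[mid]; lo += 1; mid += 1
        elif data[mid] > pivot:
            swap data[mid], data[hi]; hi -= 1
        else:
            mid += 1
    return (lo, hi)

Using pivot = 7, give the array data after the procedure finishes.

lo=0 mid=0 hi=10
22>7: swap(0,10), hi=9 ⇒ 5 21 19 18 15 16 11 9 7 6 22
5<7: swap(0,0), lo=1 mid=1 ⇒ 5 21 19 18 15 16 11 9 7 6 22
21>7: swap(1,9), hi=8 ⇒ 5 6 19 18 15 16 11 9 7 21 22
6<7: swap(1,1), lo=2 mid=2 ⇒ 5 6 19 18 15 16 11 9 7 21 22
19>7: swap(2,8), hi=7 ⇒ 5 6 7 18 15 16 11 9 19 21 22
7=7: mid=3
18>7: swap(3,7), hi=6 ⇒ 5 6 7 9 15 16 11 18 19 21 22
9>7: swap(3,6), hi=5 ⇒ 5 6 7 11 15 16 9 18 19 21 22
11>7: swap(3,5), hi=4 ⇒ 5 6 7 16 15 11 9 18 19 21 22
16>7: swap(3,4), hi=3 ⇒ 5 6 7 15 16 11 9 18 19 21 22
15>7: swap(3,3), hi=2 ⇒ 5 6 7 15 16 11 9 18 19 21 22
done. lo=2 hi=2; data=5 6 7 15 16 11 9 18 19 21 22

5 6 7 15 16 11 9 18 19 21 22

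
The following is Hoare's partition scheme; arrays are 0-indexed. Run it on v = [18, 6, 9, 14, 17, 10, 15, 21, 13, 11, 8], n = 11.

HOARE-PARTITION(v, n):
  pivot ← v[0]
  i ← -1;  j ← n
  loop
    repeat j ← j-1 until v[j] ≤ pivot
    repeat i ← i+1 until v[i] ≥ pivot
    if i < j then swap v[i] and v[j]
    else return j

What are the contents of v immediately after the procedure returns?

pivot=18
j stops at 10 (8), i stops at 0 (18); swap ⇒ [8, 6, 9, 14, 17, 10, 15, 21, 13, 11, 18]
j stops at 9 (11), i stops at 7 (21); swap ⇒ [8, 6, 9, 14, 17, 10, 15, 11, 13, 21, 18]
j stops at 8, i stops at 9; i≥j ⇒ return 8. v=[8, 6, 9, 14, 17, 10, 15, 11, 13, 21, 18]

[8, 6, 9, 14, 17, 10, 15, 11, 13, 21, 18]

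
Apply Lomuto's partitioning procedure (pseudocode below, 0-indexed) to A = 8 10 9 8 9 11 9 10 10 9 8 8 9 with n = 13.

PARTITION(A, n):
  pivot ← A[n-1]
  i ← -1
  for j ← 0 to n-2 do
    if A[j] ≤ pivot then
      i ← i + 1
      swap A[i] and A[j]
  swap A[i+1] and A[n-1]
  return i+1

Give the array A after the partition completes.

8 9 8 9 9 9 8 8 9 11 10 10 10

pivot=9, i=-1
j=0: 8≤9, i=0, swap(0,0) ⇒ 8 10 9 8 9 11 9 10 10 9 8 8 9
j=1: 10>9, skip
j=2: 9≤9, i=1, swap(1,2) ⇒ 8 9 10 8 9 11 9 10 10 9 8 8 9
j=3: 8≤9, i=2, swap(2,3) ⇒ 8 9 8 10 9 11 9 10 10 9 8 8 9
j=4: 9≤9, i=3, swap(3,4) ⇒ 8 9 8 9 10 11 9 10 10 9 8 8 9
j=5: 11>9, skip
j=6: 9≤9, i=4, swap(4,6) ⇒ 8 9 8 9 9 11 10 10 10 9 8 8 9
j=7: 10>9, skip
j=8: 10>9, skip
j=9: 9≤9, i=5, swap(5,9) ⇒ 8 9 8 9 9 9 10 10 10 11 8 8 9
j=10: 8≤9, i=6, swap(6,10) ⇒ 8 9 8 9 9 9 8 10 10 11 10 8 9
j=11: 8≤9, i=7, swap(7,11) ⇒ 8 9 8 9 9 9 8 8 10 11 10 10 9
swap(8,12) ⇒ 8 9 8 9 9 9 8 8 9 11 10 10 10; return 8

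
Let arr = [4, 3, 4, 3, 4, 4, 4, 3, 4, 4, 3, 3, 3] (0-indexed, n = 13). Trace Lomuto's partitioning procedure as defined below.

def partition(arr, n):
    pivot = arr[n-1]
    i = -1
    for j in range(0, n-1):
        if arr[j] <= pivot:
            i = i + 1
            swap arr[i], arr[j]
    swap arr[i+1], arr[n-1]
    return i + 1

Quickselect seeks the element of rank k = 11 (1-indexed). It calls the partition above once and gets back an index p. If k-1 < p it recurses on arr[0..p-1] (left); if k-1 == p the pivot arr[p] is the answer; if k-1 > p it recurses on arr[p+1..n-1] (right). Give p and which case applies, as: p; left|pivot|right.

5; right

pivot=3, i=-1
j=0: 4>3, skip
j=1: 3≤3, i=0, swap(0,1) ⇒ [3, 4, 4, 3, 4, 4, 4, 3, 4, 4, 3, 3, 3]
j=2: 4>3, skip
j=3: 3≤3, i=1, swap(1,3) ⇒ [3, 3, 4, 4, 4, 4, 4, 3, 4, 4, 3, 3, 3]
j=4: 4>3, skip
j=5: 4>3, skip
j=6: 4>3, skip
j=7: 3≤3, i=2, swap(2,7) ⇒ [3, 3, 3, 4, 4, 4, 4, 4, 4, 4, 3, 3, 3]
j=8: 4>3, skip
j=9: 4>3, skip
j=10: 3≤3, i=3, swap(3,10) ⇒ [3, 3, 3, 3, 4, 4, 4, 4, 4, 4, 4, 3, 3]
j=11: 3≤3, i=4, swap(4,11) ⇒ [3, 3, 3, 3, 3, 4, 4, 4, 4, 4, 4, 4, 3]
swap(5,12) ⇒ [3, 3, 3, 3, 3, 3, 4, 4, 4, 4, 4, 4, 4]; return 5
p = 5; k-1 = 10 > 5 ⇒ right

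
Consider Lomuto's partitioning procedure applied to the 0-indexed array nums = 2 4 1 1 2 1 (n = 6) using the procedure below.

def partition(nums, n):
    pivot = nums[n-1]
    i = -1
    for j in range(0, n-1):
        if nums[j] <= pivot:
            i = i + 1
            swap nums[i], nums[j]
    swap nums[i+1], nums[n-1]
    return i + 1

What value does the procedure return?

pivot = nums[5] = 1; i = -1
j=0: nums[0]=2 > 1 → no swap
j=1: nums[1]=4 > 1 → no swap
j=2: nums[2]=1 ≤ 1 → i=0, swap nums[0],nums[2] → 1 4 2 1 2 1
j=3: nums[3]=1 ≤ 1 → i=1, swap nums[1],nums[3] → 1 1 2 4 2 1
j=4: nums[4]=2 > 1 → no swap
final swap nums[2],nums[5] → 1 1 1 4 2 2; return 2

2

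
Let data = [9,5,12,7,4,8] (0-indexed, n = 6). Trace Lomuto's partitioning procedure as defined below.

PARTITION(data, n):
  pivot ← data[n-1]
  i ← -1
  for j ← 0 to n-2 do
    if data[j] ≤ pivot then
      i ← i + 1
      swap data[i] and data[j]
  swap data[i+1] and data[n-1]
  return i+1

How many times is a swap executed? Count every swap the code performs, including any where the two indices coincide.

pivot = data[5] = 8; i = -1
j=0: data[0]=9 > 8 → no swap
j=1: data[1]=5 ≤ 8 → i=0, swap data[0],data[1] → [5,9,12,7,4,8]
j=2: data[2]=12 > 8 → no swap
j=3: data[3]=7 ≤ 8 → i=1, swap data[1],data[3] → [5,7,12,9,4,8]
j=4: data[4]=4 ≤ 8 → i=2, swap data[2],data[4] → [5,7,4,9,12,8]
final swap data[3],data[5] → [5,7,4,8,12,9]; return 3

4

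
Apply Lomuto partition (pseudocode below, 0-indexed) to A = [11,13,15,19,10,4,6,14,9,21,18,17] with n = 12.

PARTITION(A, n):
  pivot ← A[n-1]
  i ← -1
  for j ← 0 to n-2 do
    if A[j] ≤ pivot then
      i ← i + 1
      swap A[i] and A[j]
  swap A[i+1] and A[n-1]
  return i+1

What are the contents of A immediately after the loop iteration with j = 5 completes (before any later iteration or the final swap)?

[11,13,15,10,4,19,6,14,9,21,18,17]

pivot=17, i=-1
j=0: 11≤17, i=0, swap(0,0) ⇒ [11,13,15,19,10,4,6,14,9,21,18,17]
j=1: 13≤17, i=1, swap(1,1) ⇒ [11,13,15,19,10,4,6,14,9,21,18,17]
j=2: 15≤17, i=2, swap(2,2) ⇒ [11,13,15,19,10,4,6,14,9,21,18,17]
j=3: 19>17, skip
j=4: 10≤17, i=3, swap(3,4) ⇒ [11,13,15,10,19,4,6,14,9,21,18,17]
j=5: 4≤17, i=4, swap(4,5) ⇒ [11,13,15,10,4,19,6,14,9,21,18,17]
(after j=5) A = [11,13,15,10,4,19,6,14,9,21,18,17]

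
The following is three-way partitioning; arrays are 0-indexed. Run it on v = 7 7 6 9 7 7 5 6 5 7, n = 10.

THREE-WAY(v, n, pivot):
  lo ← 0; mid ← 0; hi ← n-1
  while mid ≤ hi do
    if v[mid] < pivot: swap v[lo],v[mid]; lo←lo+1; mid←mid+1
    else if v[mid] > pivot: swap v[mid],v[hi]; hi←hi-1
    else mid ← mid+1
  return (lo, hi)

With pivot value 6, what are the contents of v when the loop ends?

pivot = 6; lo=0, mid=0, hi=9
v[mid]=7>6: swap v[0],v[9]; hi=8 → 7 7 6 9 7 7 5 6 5 7
v[mid]=7>6: swap v[0],v[8]; hi=7 → 5 7 6 9 7 7 5 6 7 7
v[mid]=5<6: swap v[0],v[0]; lo=1,mid=1 → 5 7 6 9 7 7 5 6 7 7
v[mid]=7>6: swap v[1],v[7]; hi=6 → 5 6 6 9 7 7 5 7 7 7
v[mid]=6=6: mid=2
v[mid]=6=6: mid=3
v[mid]=9>6: swap v[3],v[6]; hi=5 → 5 6 6 5 7 7 9 7 7 7
v[mid]=5<6: swap v[1],v[3]; lo=2,mid=4 → 5 5 6 6 7 7 9 7 7 7
v[mid]=7>6: swap v[4],v[5]; hi=4 → 5 5 6 6 7 7 9 7 7 7
v[mid]=7>6: swap v[4],v[4]; hi=3 → 5 5 6 6 7 7 9 7 7 7
end: lo=2, hi=3; v = 5 5 6 6 7 7 9 7 7 7

5 5 6 6 7 7 9 7 7 7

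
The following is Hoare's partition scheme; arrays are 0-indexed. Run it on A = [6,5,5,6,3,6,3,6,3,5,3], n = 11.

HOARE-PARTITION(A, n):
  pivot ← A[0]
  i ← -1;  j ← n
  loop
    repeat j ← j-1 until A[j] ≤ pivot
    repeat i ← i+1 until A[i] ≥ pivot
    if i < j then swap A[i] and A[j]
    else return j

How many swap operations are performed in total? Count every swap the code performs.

3

pivot = A[0] = 6; i = -1, j = 11
j→10 (A[10]=3≤6), i→0 (A[0]=6≥6); i<j, swap → [3,5,5,6,3,6,3,6,3,5,6]
j→9 (A[9]=5≤6), i→3 (A[3]=6≥6); i<j, swap → [3,5,5,5,3,6,3,6,3,6,6]
j→8 (A[8]=3≤6), i→5 (A[5]=6≥6); i<j, swap → [3,5,5,5,3,3,3,6,6,6,6]
j→7, i→7; i≥j, return j=7. A = [3,5,5,5,3,3,3,6,6,6,6]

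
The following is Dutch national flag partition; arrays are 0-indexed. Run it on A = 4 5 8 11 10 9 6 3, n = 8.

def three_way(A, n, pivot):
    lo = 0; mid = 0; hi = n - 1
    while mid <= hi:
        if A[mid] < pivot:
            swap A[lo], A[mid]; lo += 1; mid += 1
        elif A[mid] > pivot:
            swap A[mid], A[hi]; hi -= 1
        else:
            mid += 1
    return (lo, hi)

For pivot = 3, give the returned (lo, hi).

lo=0 mid=0 hi=7
4>3: swap(0,7), hi=6 ⇒ 3 5 8 11 10 9 6 4
3=3: mid=1
5>3: swap(1,6), hi=5 ⇒ 3 6 8 11 10 9 5 4
6>3: swap(1,5), hi=4 ⇒ 3 9 8 11 10 6 5 4
9>3: swap(1,4), hi=3 ⇒ 3 10 8 11 9 6 5 4
10>3: swap(1,3), hi=2 ⇒ 3 11 8 10 9 6 5 4
11>3: swap(1,2), hi=1 ⇒ 3 8 11 10 9 6 5 4
8>3: swap(1,1), hi=0 ⇒ 3 8 11 10 9 6 5 4
done. lo=0 hi=0; A=3 8 11 10 9 6 5 4

(0, 0)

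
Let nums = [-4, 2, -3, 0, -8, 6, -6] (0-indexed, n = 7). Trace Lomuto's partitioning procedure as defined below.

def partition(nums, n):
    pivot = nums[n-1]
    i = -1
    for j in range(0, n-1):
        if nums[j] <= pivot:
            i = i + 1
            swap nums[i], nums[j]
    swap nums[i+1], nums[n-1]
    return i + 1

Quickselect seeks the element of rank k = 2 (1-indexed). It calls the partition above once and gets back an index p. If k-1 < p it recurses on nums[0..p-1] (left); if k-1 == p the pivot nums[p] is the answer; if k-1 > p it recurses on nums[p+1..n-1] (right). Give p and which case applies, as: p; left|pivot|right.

1; pivot

pivot = nums[6] = -6; i = -1
j=0: nums[0]=-4 > -6 → no swap
j=1: nums[1]=2 > -6 → no swap
j=2: nums[2]=-3 > -6 → no swap
j=3: nums[3]=0 > -6 → no swap
j=4: nums[4]=-8 ≤ -6 → i=0, swap nums[0],nums[4] → [-8, 2, -3, 0, -4, 6, -6]
j=5: nums[5]=6 > -6 → no swap
final swap nums[1],nums[6] → [-8, -6, -3, 0, -4, 6, 2]; return 1
p = 1; k-1 = 1 == 1 ⇒ pivot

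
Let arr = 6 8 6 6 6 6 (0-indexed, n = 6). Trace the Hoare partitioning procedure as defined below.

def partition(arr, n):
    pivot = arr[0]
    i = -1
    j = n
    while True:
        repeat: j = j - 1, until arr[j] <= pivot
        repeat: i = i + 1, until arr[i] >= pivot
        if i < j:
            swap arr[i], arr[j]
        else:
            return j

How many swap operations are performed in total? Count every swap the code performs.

3

pivot = arr[0] = 6; i = -1, j = 6
j→5 (arr[5]=6≤6), i→0 (arr[0]=6≥6); i<j, swap → 6 8 6 6 6 6
j→4 (arr[4]=6≤6), i→1 (arr[1]=8≥6); i<j, swap → 6 6 6 6 8 6
j→3 (arr[3]=6≤6), i→2 (arr[2]=6≥6); i<j, swap → 6 6 6 6 8 6
j→2, i→3; i≥j, return j=2. arr = 6 6 6 6 8 6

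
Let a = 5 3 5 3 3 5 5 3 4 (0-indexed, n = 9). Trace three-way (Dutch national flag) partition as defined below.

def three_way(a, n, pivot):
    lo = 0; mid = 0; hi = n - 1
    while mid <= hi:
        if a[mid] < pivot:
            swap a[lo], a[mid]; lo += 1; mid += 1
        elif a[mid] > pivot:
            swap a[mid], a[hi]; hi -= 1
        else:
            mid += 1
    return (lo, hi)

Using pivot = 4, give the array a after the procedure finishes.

3 3 3 3 4 5 5 5 5

pivot = 4; lo=0, mid=0, hi=8
a[mid]=5>4: swap a[0],a[8]; hi=7 → 4 3 5 3 3 5 5 3 5
a[mid]=4=4: mid=1
a[mid]=3<4: swap a[0],a[1]; lo=1,mid=2 → 3 4 5 3 3 5 5 3 5
a[mid]=5>4: swap a[2],a[7]; hi=6 → 3 4 3 3 3 5 5 5 5
a[mid]=3<4: swap a[1],a[2]; lo=2,mid=3 → 3 3 4 3 3 5 5 5 5
a[mid]=3<4: swap a[2],a[3]; lo=3,mid=4 → 3 3 3 4 3 5 5 5 5
a[mid]=3<4: swap a[3],a[4]; lo=4,mid=5 → 3 3 3 3 4 5 5 5 5
a[mid]=5>4: swap a[5],a[6]; hi=5 → 3 3 3 3 4 5 5 5 5
a[mid]=5>4: swap a[5],a[5]; hi=4 → 3 3 3 3 4 5 5 5 5
end: lo=4, hi=4; a = 3 3 3 3 4 5 5 5 5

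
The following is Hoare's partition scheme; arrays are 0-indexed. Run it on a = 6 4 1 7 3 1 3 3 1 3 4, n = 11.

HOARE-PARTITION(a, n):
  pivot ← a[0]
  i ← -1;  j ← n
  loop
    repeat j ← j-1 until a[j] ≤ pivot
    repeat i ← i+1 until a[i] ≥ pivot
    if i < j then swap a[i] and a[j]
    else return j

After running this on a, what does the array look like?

4 4 1 3 3 1 3 3 1 7 6

pivot = a[0] = 6; i = -1, j = 11
j→10 (a[10]=4≤6), i→0 (a[0]=6≥6); i<j, swap → 4 4 1 7 3 1 3 3 1 3 6
j→9 (a[9]=3≤6), i→3 (a[3]=7≥6); i<j, swap → 4 4 1 3 3 1 3 3 1 7 6
j→8, i→9; i≥j, return j=8. a = 4 4 1 3 3 1 3 3 1 7 6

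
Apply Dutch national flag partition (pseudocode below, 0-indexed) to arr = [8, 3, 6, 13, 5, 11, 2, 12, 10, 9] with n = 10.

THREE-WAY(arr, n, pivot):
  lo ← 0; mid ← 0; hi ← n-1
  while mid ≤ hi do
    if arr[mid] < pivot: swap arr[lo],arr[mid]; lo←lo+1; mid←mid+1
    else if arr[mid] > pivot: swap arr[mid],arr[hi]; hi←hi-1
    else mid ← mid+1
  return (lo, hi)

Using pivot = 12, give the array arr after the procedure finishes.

[8, 3, 6, 9, 5, 11, 2, 10, 12, 13]

lo=0 mid=0 hi=9
8<12: swap(0,0), lo=1 mid=1 ⇒ [8, 3, 6, 13, 5, 11, 2, 12, 10, 9]
3<12: swap(1,1), lo=2 mid=2 ⇒ [8, 3, 6, 13, 5, 11, 2, 12, 10, 9]
6<12: swap(2,2), lo=3 mid=3 ⇒ [8, 3, 6, 13, 5, 11, 2, 12, 10, 9]
13>12: swap(3,9), hi=8 ⇒ [8, 3, 6, 9, 5, 11, 2, 12, 10, 13]
9<12: swap(3,3), lo=4 mid=4 ⇒ [8, 3, 6, 9, 5, 11, 2, 12, 10, 13]
5<12: swap(4,4), lo=5 mid=5 ⇒ [8, 3, 6, 9, 5, 11, 2, 12, 10, 13]
11<12: swap(5,5), lo=6 mid=6 ⇒ [8, 3, 6, 9, 5, 11, 2, 12, 10, 13]
2<12: swap(6,6), lo=7 mid=7 ⇒ [8, 3, 6, 9, 5, 11, 2, 12, 10, 13]
12=12: mid=8
10<12: swap(7,8), lo=8 mid=9 ⇒ [8, 3, 6, 9, 5, 11, 2, 10, 12, 13]
done. lo=8 hi=8; arr=[8, 3, 6, 9, 5, 11, 2, 10, 12, 13]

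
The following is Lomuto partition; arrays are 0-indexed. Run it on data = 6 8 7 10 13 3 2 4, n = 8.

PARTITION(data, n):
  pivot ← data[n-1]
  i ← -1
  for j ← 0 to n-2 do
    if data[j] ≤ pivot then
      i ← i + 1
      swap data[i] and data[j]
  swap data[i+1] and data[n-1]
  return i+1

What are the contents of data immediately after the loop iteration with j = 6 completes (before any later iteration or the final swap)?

3 2 7 10 13 6 8 4

pivot = data[7] = 4; i = -1
j=0: data[0]=6 > 4 → no swap
j=1: data[1]=8 > 4 → no swap
j=2: data[2]=7 > 4 → no swap
j=3: data[3]=10 > 4 → no swap
j=4: data[4]=13 > 4 → no swap
j=5: data[5]=3 ≤ 4 → i=0, swap data[0],data[5] → 3 8 7 10 13 6 2 4
j=6: data[6]=2 ≤ 4 → i=1, swap data[1],data[6] → 3 2 7 10 13 6 8 4
(after j=6) data = 3 2 7 10 13 6 8 4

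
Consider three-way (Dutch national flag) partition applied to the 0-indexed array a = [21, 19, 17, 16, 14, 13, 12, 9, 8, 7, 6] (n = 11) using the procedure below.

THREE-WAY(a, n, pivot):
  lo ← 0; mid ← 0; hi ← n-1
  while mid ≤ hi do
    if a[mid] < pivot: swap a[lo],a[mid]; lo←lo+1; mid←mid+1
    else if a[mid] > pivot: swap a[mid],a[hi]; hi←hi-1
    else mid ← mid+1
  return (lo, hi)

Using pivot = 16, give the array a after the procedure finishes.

lo=0 mid=0 hi=10
21>16: swap(0,10), hi=9 ⇒ [6, 19, 17, 16, 14, 13, 12, 9, 8, 7, 21]
6<16: swap(0,0), lo=1 mid=1 ⇒ [6, 19, 17, 16, 14, 13, 12, 9, 8, 7, 21]
19>16: swap(1,9), hi=8 ⇒ [6, 7, 17, 16, 14, 13, 12, 9, 8, 19, 21]
7<16: swap(1,1), lo=2 mid=2 ⇒ [6, 7, 17, 16, 14, 13, 12, 9, 8, 19, 21]
17>16: swap(2,8), hi=7 ⇒ [6, 7, 8, 16, 14, 13, 12, 9, 17, 19, 21]
8<16: swap(2,2), lo=3 mid=3 ⇒ [6, 7, 8, 16, 14, 13, 12, 9, 17, 19, 21]
16=16: mid=4
14<16: swap(3,4), lo=4 mid=5 ⇒ [6, 7, 8, 14, 16, 13, 12, 9, 17, 19, 21]
13<16: swap(4,5), lo=5 mid=6 ⇒ [6, 7, 8, 14, 13, 16, 12, 9, 17, 19, 21]
12<16: swap(5,6), lo=6 mid=7 ⇒ [6, 7, 8, 14, 13, 12, 16, 9, 17, 19, 21]
9<16: swap(6,7), lo=7 mid=8 ⇒ [6, 7, 8, 14, 13, 12, 9, 16, 17, 19, 21]
done. lo=7 hi=7; a=[6, 7, 8, 14, 13, 12, 9, 16, 17, 19, 21]

[6, 7, 8, 14, 13, 12, 9, 16, 17, 19, 21]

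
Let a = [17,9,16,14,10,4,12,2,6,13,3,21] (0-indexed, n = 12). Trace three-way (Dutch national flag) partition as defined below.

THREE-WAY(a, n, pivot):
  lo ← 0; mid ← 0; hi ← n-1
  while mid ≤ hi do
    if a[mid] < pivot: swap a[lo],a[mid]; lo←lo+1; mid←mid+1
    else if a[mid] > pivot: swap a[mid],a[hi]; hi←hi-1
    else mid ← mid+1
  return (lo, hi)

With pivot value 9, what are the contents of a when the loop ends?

[3,6,2,4,9,12,10,14,13,16,21,17]

lo=0 mid=0 hi=11
17>9: swap(0,11), hi=10 ⇒ [21,9,16,14,10,4,12,2,6,13,3,17]
21>9: swap(0,10), hi=9 ⇒ [3,9,16,14,10,4,12,2,6,13,21,17]
3<9: swap(0,0), lo=1 mid=1 ⇒ [3,9,16,14,10,4,12,2,6,13,21,17]
9=9: mid=2
16>9: swap(2,9), hi=8 ⇒ [3,9,13,14,10,4,12,2,6,16,21,17]
13>9: swap(2,8), hi=7 ⇒ [3,9,6,14,10,4,12,2,13,16,21,17]
6<9: swap(1,2), lo=2 mid=3 ⇒ [3,6,9,14,10,4,12,2,13,16,21,17]
14>9: swap(3,7), hi=6 ⇒ [3,6,9,2,10,4,12,14,13,16,21,17]
2<9: swap(2,3), lo=3 mid=4 ⇒ [3,6,2,9,10,4,12,14,13,16,21,17]
10>9: swap(4,6), hi=5 ⇒ [3,6,2,9,12,4,10,14,13,16,21,17]
12>9: swap(4,5), hi=4 ⇒ [3,6,2,9,4,12,10,14,13,16,21,17]
4<9: swap(3,4), lo=4 mid=5 ⇒ [3,6,2,4,9,12,10,14,13,16,21,17]
done. lo=4 hi=4; a=[3,6,2,4,9,12,10,14,13,16,21,17]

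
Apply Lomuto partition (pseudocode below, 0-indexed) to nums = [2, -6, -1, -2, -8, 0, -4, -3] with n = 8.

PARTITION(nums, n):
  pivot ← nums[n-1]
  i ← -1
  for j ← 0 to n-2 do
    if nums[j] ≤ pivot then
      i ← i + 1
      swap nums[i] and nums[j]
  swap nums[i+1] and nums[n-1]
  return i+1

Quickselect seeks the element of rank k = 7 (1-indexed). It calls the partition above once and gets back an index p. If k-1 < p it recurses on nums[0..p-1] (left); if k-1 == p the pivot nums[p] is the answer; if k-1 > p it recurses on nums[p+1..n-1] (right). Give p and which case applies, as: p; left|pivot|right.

pivot=-3, i=-1
j=0: 2>-3, skip
j=1: -6≤-3, i=0, swap(0,1) ⇒ [-6, 2, -1, -2, -8, 0, -4, -3]
j=2: -1>-3, skip
j=3: -2>-3, skip
j=4: -8≤-3, i=1, swap(1,4) ⇒ [-6, -8, -1, -2, 2, 0, -4, -3]
j=5: 0>-3, skip
j=6: -4≤-3, i=2, swap(2,6) ⇒ [-6, -8, -4, -2, 2, 0, -1, -3]
swap(3,7) ⇒ [-6, -8, -4, -3, 2, 0, -1, -2]; return 3
p = 3; k-1 = 6 > 3 ⇒ right

3; right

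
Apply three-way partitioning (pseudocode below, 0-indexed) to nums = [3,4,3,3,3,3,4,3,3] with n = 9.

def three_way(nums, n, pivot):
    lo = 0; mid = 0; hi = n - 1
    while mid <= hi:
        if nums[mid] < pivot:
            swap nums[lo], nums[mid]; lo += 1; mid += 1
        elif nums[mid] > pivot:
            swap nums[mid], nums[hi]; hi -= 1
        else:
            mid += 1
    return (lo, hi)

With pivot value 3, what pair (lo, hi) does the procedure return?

lo=0 mid=0 hi=8
3=3: mid=1
4>3: swap(1,8), hi=7 ⇒ [3,3,3,3,3,3,4,3,4]
3=3: mid=2
3=3: mid=3
3=3: mid=4
3=3: mid=5
3=3: mid=6
4>3: swap(6,7), hi=6 ⇒ [3,3,3,3,3,3,3,4,4]
3=3: mid=7
done. lo=0 hi=6; nums=[3,3,3,3,3,3,3,4,4]

(0, 6)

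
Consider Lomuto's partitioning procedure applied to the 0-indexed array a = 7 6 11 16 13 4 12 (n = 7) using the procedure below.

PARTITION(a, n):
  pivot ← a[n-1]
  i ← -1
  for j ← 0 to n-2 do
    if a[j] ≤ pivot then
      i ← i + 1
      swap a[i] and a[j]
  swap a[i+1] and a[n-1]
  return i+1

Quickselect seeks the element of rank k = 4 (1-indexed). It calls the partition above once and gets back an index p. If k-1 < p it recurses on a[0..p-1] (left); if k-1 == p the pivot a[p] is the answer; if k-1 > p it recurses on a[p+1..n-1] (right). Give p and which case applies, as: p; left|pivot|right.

pivot = a[6] = 12; i = -1
j=0: a[0]=7 ≤ 12 → i=0, swap a[0],a[0] (no change) → 7 6 11 16 13 4 12
j=1: a[1]=6 ≤ 12 → i=1, swap a[1],a[1] (no change) → 7 6 11 16 13 4 12
j=2: a[2]=11 ≤ 12 → i=2, swap a[2],a[2] (no change) → 7 6 11 16 13 4 12
j=3: a[3]=16 > 12 → no swap
j=4: a[4]=13 > 12 → no swap
j=5: a[5]=4 ≤ 12 → i=3, swap a[3],a[5] → 7 6 11 4 13 16 12
final swap a[4],a[6] → 7 6 11 4 12 16 13; return 4
p = 4; k-1 = 3 < 4 ⇒ left

4; left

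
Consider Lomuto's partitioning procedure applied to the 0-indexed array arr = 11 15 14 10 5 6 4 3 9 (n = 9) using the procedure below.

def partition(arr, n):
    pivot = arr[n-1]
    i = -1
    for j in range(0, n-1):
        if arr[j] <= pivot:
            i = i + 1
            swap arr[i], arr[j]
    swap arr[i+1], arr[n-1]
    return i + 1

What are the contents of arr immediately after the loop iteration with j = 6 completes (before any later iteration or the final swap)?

pivot = arr[8] = 9; i = -1
j=0: arr[0]=11 > 9 → no swap
j=1: arr[1]=15 > 9 → no swap
j=2: arr[2]=14 > 9 → no swap
j=3: arr[3]=10 > 9 → no swap
j=4: arr[4]=5 ≤ 9 → i=0, swap arr[0],arr[4] → 5 15 14 10 11 6 4 3 9
j=5: arr[5]=6 ≤ 9 → i=1, swap arr[1],arr[5] → 5 6 14 10 11 15 4 3 9
j=6: arr[6]=4 ≤ 9 → i=2, swap arr[2],arr[6] → 5 6 4 10 11 15 14 3 9
(after j=6) arr = 5 6 4 10 11 15 14 3 9

5 6 4 10 11 15 14 3 9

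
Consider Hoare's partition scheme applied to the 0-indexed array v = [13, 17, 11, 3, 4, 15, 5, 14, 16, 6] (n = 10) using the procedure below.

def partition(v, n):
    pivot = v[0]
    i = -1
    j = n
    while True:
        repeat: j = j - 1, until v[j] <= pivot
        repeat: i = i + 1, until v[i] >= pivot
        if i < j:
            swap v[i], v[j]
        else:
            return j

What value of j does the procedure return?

pivot = v[0] = 13; i = -1, j = 10
j→9 (v[9]=6≤13), i→0 (v[0]=13≥13); i<j, swap → [6, 17, 11, 3, 4, 15, 5, 14, 16, 13]
j→6 (v[6]=5≤13), i→1 (v[1]=17≥13); i<j, swap → [6, 5, 11, 3, 4, 15, 17, 14, 16, 13]
j→4, i→5; i≥j, return j=4. v = [6, 5, 11, 3, 4, 15, 17, 14, 16, 13]

4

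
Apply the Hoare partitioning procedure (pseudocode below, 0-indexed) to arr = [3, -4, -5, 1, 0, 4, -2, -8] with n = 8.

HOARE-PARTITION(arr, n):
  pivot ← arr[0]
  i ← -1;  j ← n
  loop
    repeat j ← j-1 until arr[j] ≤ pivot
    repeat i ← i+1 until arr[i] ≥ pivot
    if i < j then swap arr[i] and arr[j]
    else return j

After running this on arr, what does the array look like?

[-8, -4, -5, 1, 0, -2, 4, 3]

pivot=3
j stops at 7 (-8), i stops at 0 (3); swap ⇒ [-8, -4, -5, 1, 0, 4, -2, 3]
j stops at 6 (-2), i stops at 5 (4); swap ⇒ [-8, -4, -5, 1, 0, -2, 4, 3]
j stops at 5, i stops at 6; i≥j ⇒ return 5. arr=[-8, -4, -5, 1, 0, -2, 4, 3]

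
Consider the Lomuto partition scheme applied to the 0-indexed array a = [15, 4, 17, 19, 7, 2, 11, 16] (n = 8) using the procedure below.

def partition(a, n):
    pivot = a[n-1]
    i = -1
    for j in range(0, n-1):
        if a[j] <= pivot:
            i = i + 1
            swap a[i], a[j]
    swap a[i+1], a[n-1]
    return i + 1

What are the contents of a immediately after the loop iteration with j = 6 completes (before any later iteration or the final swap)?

pivot = a[7] = 16; i = -1
j=0: a[0]=15 ≤ 16 → i=0, swap a[0],a[0] (no change) → [15, 4, 17, 19, 7, 2, 11, 16]
j=1: a[1]=4 ≤ 16 → i=1, swap a[1],a[1] (no change) → [15, 4, 17, 19, 7, 2, 11, 16]
j=2: a[2]=17 > 16 → no swap
j=3: a[3]=19 > 16 → no swap
j=4: a[4]=7 ≤ 16 → i=2, swap a[2],a[4] → [15, 4, 7, 19, 17, 2, 11, 16]
j=5: a[5]=2 ≤ 16 → i=3, swap a[3],a[5] → [15, 4, 7, 2, 17, 19, 11, 16]
j=6: a[6]=11 ≤ 16 → i=4, swap a[4],a[6] → [15, 4, 7, 2, 11, 19, 17, 16]
(after j=6) a = [15, 4, 7, 2, 11, 19, 17, 16]

[15, 4, 7, 2, 11, 19, 17, 16]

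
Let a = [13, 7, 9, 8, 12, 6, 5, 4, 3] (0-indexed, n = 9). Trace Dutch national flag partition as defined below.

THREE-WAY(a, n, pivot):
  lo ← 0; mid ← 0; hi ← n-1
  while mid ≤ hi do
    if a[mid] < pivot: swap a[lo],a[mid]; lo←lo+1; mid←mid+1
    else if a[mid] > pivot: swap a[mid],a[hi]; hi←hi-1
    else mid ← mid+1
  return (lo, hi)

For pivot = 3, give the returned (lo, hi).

lo=0 mid=0 hi=8
13>3: swap(0,8), hi=7 ⇒ [3, 7, 9, 8, 12, 6, 5, 4, 13]
3=3: mid=1
7>3: swap(1,7), hi=6 ⇒ [3, 4, 9, 8, 12, 6, 5, 7, 13]
4>3: swap(1,6), hi=5 ⇒ [3, 5, 9, 8, 12, 6, 4, 7, 13]
5>3: swap(1,5), hi=4 ⇒ [3, 6, 9, 8, 12, 5, 4, 7, 13]
6>3: swap(1,4), hi=3 ⇒ [3, 12, 9, 8, 6, 5, 4, 7, 13]
12>3: swap(1,3), hi=2 ⇒ [3, 8, 9, 12, 6, 5, 4, 7, 13]
8>3: swap(1,2), hi=1 ⇒ [3, 9, 8, 12, 6, 5, 4, 7, 13]
9>3: swap(1,1), hi=0 ⇒ [3, 9, 8, 12, 6, 5, 4, 7, 13]
done. lo=0 hi=0; a=[3, 9, 8, 12, 6, 5, 4, 7, 13]

(0, 0)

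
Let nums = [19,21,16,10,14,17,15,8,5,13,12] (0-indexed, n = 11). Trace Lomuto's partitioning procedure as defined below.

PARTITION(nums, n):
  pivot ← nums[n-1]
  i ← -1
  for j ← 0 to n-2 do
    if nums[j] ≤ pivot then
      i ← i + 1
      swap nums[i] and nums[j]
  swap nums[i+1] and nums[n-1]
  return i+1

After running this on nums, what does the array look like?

pivot = nums[10] = 12; i = -1
j=0: nums[0]=19 > 12 → no swap
j=1: nums[1]=21 > 12 → no swap
j=2: nums[2]=16 > 12 → no swap
j=3: nums[3]=10 ≤ 12 → i=0, swap nums[0],nums[3] → [10,21,16,19,14,17,15,8,5,13,12]
j=4: nums[4]=14 > 12 → no swap
j=5: nums[5]=17 > 12 → no swap
j=6: nums[6]=15 > 12 → no swap
j=7: nums[7]=8 ≤ 12 → i=1, swap nums[1],nums[7] → [10,8,16,19,14,17,15,21,5,13,12]
j=8: nums[8]=5 ≤ 12 → i=2, swap nums[2],nums[8] → [10,8,5,19,14,17,15,21,16,13,12]
j=9: nums[9]=13 > 12 → no swap
final swap nums[3],nums[10] → [10,8,5,12,14,17,15,21,16,13,19]; return 3

[10,8,5,12,14,17,15,21,16,13,19]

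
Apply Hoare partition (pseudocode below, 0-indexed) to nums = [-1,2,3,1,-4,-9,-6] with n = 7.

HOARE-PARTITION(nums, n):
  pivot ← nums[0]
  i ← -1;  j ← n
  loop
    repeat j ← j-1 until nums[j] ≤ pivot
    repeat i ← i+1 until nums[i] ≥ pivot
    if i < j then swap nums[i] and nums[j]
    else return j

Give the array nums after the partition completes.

[-6,-9,-4,1,3,2,-1]

pivot = nums[0] = -1; i = -1, j = 7
j→6 (nums[6]=-6≤-1), i→0 (nums[0]=-1≥-1); i<j, swap → [-6,2,3,1,-4,-9,-1]
j→5 (nums[5]=-9≤-1), i→1 (nums[1]=2≥-1); i<j, swap → [-6,-9,3,1,-4,2,-1]
j→4 (nums[4]=-4≤-1), i→2 (nums[2]=3≥-1); i<j, swap → [-6,-9,-4,1,3,2,-1]
j→2, i→3; i≥j, return j=2. nums = [-6,-9,-4,1,3,2,-1]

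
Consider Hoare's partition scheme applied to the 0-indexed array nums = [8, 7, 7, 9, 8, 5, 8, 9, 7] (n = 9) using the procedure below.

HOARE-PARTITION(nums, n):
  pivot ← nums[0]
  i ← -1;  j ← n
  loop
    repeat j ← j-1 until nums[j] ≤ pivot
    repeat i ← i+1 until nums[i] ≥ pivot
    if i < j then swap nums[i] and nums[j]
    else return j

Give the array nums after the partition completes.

pivot = nums[0] = 8; i = -1, j = 9
j→8 (nums[8]=7≤8), i→0 (nums[0]=8≥8); i<j, swap → [7, 7, 7, 9, 8, 5, 8, 9, 8]
j→6 (nums[6]=8≤8), i→3 (nums[3]=9≥8); i<j, swap → [7, 7, 7, 8, 8, 5, 9, 9, 8]
j→5 (nums[5]=5≤8), i→4 (nums[4]=8≥8); i<j, swap → [7, 7, 7, 8, 5, 8, 9, 9, 8]
j→4, i→5; i≥j, return j=4. nums = [7, 7, 7, 8, 5, 8, 9, 9, 8]

[7, 7, 7, 8, 5, 8, 9, 9, 8]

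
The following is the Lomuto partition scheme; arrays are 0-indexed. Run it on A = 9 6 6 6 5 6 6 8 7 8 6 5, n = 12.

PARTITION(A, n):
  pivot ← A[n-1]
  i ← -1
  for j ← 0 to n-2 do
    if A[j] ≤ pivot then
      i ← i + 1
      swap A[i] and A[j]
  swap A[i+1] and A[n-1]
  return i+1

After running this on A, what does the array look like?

pivot=5, i=-1
j=0: 9>5, skip
j=1: 6>5, skip
j=2: 6>5, skip
j=3: 6>5, skip
j=4: 5≤5, i=0, swap(0,4) ⇒ 5 6 6 6 9 6 6 8 7 8 6 5
j=5: 6>5, skip
j=6: 6>5, skip
j=7: 8>5, skip
j=8: 7>5, skip
j=9: 8>5, skip
j=10: 6>5, skip
swap(1,11) ⇒ 5 5 6 6 9 6 6 8 7 8 6 6; return 1

5 5 6 6 9 6 6 8 7 8 6 6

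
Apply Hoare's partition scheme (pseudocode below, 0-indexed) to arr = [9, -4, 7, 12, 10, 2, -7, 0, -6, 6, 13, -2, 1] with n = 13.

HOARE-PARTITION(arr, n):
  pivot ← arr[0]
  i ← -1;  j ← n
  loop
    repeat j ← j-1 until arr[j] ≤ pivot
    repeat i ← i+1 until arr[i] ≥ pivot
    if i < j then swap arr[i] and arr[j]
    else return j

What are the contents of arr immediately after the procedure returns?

[1, -4, 7, -2, 6, 2, -7, 0, -6, 10, 13, 12, 9]

pivot=9
j stops at 12 (1), i stops at 0 (9); swap ⇒ [1, -4, 7, 12, 10, 2, -7, 0, -6, 6, 13, -2, 9]
j stops at 11 (-2), i stops at 3 (12); swap ⇒ [1, -4, 7, -2, 10, 2, -7, 0, -6, 6, 13, 12, 9]
j stops at 9 (6), i stops at 4 (10); swap ⇒ [1, -4, 7, -2, 6, 2, -7, 0, -6, 10, 13, 12, 9]
j stops at 8, i stops at 9; i≥j ⇒ return 8. arr=[1, -4, 7, -2, 6, 2, -7, 0, -6, 10, 13, 12, 9]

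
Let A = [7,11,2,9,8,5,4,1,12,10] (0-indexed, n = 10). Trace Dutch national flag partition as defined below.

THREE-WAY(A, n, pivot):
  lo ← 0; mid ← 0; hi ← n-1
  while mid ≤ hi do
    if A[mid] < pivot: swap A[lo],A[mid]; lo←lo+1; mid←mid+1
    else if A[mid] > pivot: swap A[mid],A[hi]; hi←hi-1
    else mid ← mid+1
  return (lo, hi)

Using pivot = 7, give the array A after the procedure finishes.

[1,2,4,5,7,8,9,12,10,11]

lo=0 mid=0 hi=9
7=7: mid=1
11>7: swap(1,9), hi=8 ⇒ [7,10,2,9,8,5,4,1,12,11]
10>7: swap(1,8), hi=7 ⇒ [7,12,2,9,8,5,4,1,10,11]
12>7: swap(1,7), hi=6 ⇒ [7,1,2,9,8,5,4,12,10,11]
1<7: swap(0,1), lo=1 mid=2 ⇒ [1,7,2,9,8,5,4,12,10,11]
2<7: swap(1,2), lo=2 mid=3 ⇒ [1,2,7,9,8,5,4,12,10,11]
9>7: swap(3,6), hi=5 ⇒ [1,2,7,4,8,5,9,12,10,11]
4<7: swap(2,3), lo=3 mid=4 ⇒ [1,2,4,7,8,5,9,12,10,11]
8>7: swap(4,5), hi=4 ⇒ [1,2,4,7,5,8,9,12,10,11]
5<7: swap(3,4), lo=4 mid=5 ⇒ [1,2,4,5,7,8,9,12,10,11]
done. lo=4 hi=4; A=[1,2,4,5,7,8,9,12,10,11]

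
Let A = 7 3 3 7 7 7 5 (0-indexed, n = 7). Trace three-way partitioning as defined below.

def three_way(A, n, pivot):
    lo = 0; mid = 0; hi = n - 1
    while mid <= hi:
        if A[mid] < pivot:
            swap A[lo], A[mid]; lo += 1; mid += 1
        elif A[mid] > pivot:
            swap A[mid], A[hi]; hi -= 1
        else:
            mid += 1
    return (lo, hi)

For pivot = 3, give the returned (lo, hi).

(0, 1)

pivot = 3; lo=0, mid=0, hi=6
A[mid]=7>3: swap A[0],A[6]; hi=5 → 5 3 3 7 7 7 7
A[mid]=5>3: swap A[0],A[5]; hi=4 → 7 3 3 7 7 5 7
A[mid]=7>3: swap A[0],A[4]; hi=3 → 7 3 3 7 7 5 7
A[mid]=7>3: swap A[0],A[3]; hi=2 → 7 3 3 7 7 5 7
A[mid]=7>3: swap A[0],A[2]; hi=1 → 3 3 7 7 7 5 7
A[mid]=3=3: mid=1
A[mid]=3=3: mid=2
end: lo=0, hi=1; A = 3 3 7 7 7 5 7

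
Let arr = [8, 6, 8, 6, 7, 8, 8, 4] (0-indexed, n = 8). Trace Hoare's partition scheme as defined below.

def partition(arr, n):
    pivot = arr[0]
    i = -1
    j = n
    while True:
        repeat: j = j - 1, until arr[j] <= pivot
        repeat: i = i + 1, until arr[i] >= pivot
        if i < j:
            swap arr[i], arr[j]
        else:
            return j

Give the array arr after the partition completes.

pivot=8
j stops at 7 (4), i stops at 0 (8); swap ⇒ [4, 6, 8, 6, 7, 8, 8, 8]
j stops at 6 (8), i stops at 2 (8); swap ⇒ [4, 6, 8, 6, 7, 8, 8, 8]
j stops at 5, i stops at 5; i≥j ⇒ return 5. arr=[4, 6, 8, 6, 7, 8, 8, 8]

[4, 6, 8, 6, 7, 8, 8, 8]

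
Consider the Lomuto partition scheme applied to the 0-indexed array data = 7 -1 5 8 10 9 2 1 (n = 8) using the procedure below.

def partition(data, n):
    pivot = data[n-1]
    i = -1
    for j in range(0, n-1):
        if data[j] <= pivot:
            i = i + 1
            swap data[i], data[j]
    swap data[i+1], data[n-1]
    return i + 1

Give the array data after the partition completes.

-1 1 5 8 10 9 2 7

pivot=1, i=-1
j=0: 7>1, skip
j=1: -1≤1, i=0, swap(0,1) ⇒ -1 7 5 8 10 9 2 1
j=2: 5>1, skip
j=3: 8>1, skip
j=4: 10>1, skip
j=5: 9>1, skip
j=6: 2>1, skip
swap(1,7) ⇒ -1 1 5 8 10 9 2 7; return 1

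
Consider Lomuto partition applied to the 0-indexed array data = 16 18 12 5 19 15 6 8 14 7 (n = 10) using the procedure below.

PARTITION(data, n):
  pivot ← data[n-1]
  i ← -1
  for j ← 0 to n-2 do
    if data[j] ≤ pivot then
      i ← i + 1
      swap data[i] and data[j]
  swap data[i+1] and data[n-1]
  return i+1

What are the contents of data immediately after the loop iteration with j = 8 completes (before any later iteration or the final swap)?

5 6 12 16 19 15 18 8 14 7

pivot=7, i=-1
j=0: 16>7, skip
j=1: 18>7, skip
j=2: 12>7, skip
j=3: 5≤7, i=0, swap(0,3) ⇒ 5 18 12 16 19 15 6 8 14 7
j=4: 19>7, skip
j=5: 15>7, skip
j=6: 6≤7, i=1, swap(1,6) ⇒ 5 6 12 16 19 15 18 8 14 7
j=7: 8>7, skip
j=8: 14>7, skip
(after j=8) data = 5 6 12 16 19 15 18 8 14 7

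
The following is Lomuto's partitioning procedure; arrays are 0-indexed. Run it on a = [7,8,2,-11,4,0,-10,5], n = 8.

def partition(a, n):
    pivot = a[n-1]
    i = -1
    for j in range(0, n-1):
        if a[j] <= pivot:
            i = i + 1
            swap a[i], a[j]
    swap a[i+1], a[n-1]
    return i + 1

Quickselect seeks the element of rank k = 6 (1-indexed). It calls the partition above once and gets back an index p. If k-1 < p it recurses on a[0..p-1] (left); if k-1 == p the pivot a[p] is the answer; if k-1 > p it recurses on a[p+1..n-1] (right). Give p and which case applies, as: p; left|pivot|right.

pivot=5, i=-1
j=0: 7>5, skip
j=1: 8>5, skip
j=2: 2≤5, i=0, swap(0,2) ⇒ [2,8,7,-11,4,0,-10,5]
j=3: -11≤5, i=1, swap(1,3) ⇒ [2,-11,7,8,4,0,-10,5]
j=4: 4≤5, i=2, swap(2,4) ⇒ [2,-11,4,8,7,0,-10,5]
j=5: 0≤5, i=3, swap(3,5) ⇒ [2,-11,4,0,7,8,-10,5]
j=6: -10≤5, i=4, swap(4,6) ⇒ [2,-11,4,0,-10,8,7,5]
swap(5,7) ⇒ [2,-11,4,0,-10,5,7,8]; return 5
p = 5; k-1 = 5 == 5 ⇒ pivot

5; pivot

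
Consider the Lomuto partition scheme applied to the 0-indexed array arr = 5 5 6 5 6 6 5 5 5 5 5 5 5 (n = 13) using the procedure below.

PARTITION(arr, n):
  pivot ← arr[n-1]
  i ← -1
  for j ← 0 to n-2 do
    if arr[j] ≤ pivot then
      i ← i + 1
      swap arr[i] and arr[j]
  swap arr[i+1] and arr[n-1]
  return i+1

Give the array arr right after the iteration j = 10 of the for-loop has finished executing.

pivot=5, i=-1
j=0: 5≤5, i=0, swap(0,0) ⇒ 5 5 6 5 6 6 5 5 5 5 5 5 5
j=1: 5≤5, i=1, swap(1,1) ⇒ 5 5 6 5 6 6 5 5 5 5 5 5 5
j=2: 6>5, skip
j=3: 5≤5, i=2, swap(2,3) ⇒ 5 5 5 6 6 6 5 5 5 5 5 5 5
j=4: 6>5, skip
j=5: 6>5, skip
j=6: 5≤5, i=3, swap(3,6) ⇒ 5 5 5 5 6 6 6 5 5 5 5 5 5
j=7: 5≤5, i=4, swap(4,7) ⇒ 5 5 5 5 5 6 6 6 5 5 5 5 5
j=8: 5≤5, i=5, swap(5,8) ⇒ 5 5 5 5 5 5 6 6 6 5 5 5 5
j=9: 5≤5, i=6, swap(6,9) ⇒ 5 5 5 5 5 5 5 6 6 6 5 5 5
j=10: 5≤5, i=7, swap(7,10) ⇒ 5 5 5 5 5 5 5 5 6 6 6 5 5
(after j=10) arr = 5 5 5 5 5 5 5 5 6 6 6 5 5

5 5 5 5 5 5 5 5 6 6 6 5 5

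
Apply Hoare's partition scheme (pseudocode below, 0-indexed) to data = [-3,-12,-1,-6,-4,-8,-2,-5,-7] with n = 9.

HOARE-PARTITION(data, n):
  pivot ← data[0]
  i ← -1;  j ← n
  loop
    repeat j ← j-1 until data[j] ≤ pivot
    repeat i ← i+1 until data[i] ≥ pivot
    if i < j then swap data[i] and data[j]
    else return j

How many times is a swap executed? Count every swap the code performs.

2

pivot = data[0] = -3; i = -1, j = 9
j→8 (data[8]=-7≤-3), i→0 (data[0]=-3≥-3); i<j, swap → [-7,-12,-1,-6,-4,-8,-2,-5,-3]
j→7 (data[7]=-5≤-3), i→2 (data[2]=-1≥-3); i<j, swap → [-7,-12,-5,-6,-4,-8,-2,-1,-3]
j→5, i→6; i≥j, return j=5. data = [-7,-12,-5,-6,-4,-8,-2,-1,-3]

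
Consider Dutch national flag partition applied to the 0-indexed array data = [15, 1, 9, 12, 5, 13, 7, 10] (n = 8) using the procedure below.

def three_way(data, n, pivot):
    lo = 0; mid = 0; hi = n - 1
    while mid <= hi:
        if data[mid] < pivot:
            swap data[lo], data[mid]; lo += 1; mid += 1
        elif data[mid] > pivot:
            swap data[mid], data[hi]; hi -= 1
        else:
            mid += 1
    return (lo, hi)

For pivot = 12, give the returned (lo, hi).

pivot = 12; lo=0, mid=0, hi=7
data[mid]=15>12: swap data[0],data[7]; hi=6 → [10, 1, 9, 12, 5, 13, 7, 15]
data[mid]=10<12: swap data[0],data[0]; lo=1,mid=1 → [10, 1, 9, 12, 5, 13, 7, 15]
data[mid]=1<12: swap data[1],data[1]; lo=2,mid=2 → [10, 1, 9, 12, 5, 13, 7, 15]
data[mid]=9<12: swap data[2],data[2]; lo=3,mid=3 → [10, 1, 9, 12, 5, 13, 7, 15]
data[mid]=12=12: mid=4
data[mid]=5<12: swap data[3],data[4]; lo=4,mid=5 → [10, 1, 9, 5, 12, 13, 7, 15]
data[mid]=13>12: swap data[5],data[6]; hi=5 → [10, 1, 9, 5, 12, 7, 13, 15]
data[mid]=7<12: swap data[4],data[5]; lo=5,mid=6 → [10, 1, 9, 5, 7, 12, 13, 15]
end: lo=5, hi=5; data = [10, 1, 9, 5, 7, 12, 13, 15]

(5, 5)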